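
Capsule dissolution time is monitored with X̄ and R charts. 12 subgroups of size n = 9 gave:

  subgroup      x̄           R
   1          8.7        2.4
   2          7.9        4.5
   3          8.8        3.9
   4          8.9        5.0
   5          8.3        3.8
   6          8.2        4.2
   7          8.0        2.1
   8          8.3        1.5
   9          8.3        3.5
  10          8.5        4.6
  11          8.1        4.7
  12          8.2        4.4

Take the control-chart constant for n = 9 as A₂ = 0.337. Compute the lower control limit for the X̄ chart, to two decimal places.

7.10

X̄̄ = (8.7 + 7.9 + 8.8 + 8.9 + 8.3 + 8.2 + 8.0 + 8.3 + 8.3 + 8.5 + 8.1 + 8.2) / 12 = 100.2000 / 12 = 8.3500
R̄ = (2.4 + 4.5 + 3.9 + 5.0 + 3.8 + 4.2 + 2.1 + 1.5 + 3.5 + 4.6 + 4.7 + 4.4) / 12 = 44.6000 / 12 = 3.7167
LCL = X̄̄ − A₂·R̄ = 8.3500 − 0.337 × 3.7167 = 7.0975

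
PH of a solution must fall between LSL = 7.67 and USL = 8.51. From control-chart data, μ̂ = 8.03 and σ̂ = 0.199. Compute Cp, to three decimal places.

0.704

Cp = (USL − LSL) / (6σ̂) = (8.51 − 7.67) / (6 × 0.199) = 0.8400 / 1.1940 = 0.7035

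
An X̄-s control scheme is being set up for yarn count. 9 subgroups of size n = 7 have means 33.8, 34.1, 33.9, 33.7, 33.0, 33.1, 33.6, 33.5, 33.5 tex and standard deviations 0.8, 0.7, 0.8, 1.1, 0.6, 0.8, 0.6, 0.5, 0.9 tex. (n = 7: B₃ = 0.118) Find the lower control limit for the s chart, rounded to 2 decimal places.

s̄ = (0.8 + 0.7 + 0.8 + 1.1 + 0.6 + 0.8 + 0.6 + 0.5 + 0.9) / 9 = 0.7556
LCL_s = B₃·s̄ = 0.118 × 0.7556 = 0.0892

0.09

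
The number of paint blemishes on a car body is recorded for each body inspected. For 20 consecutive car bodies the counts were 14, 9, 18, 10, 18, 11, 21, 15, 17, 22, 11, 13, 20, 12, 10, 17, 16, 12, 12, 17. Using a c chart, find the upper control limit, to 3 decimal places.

26.272

c̄ = (14 + 9 + 18 + 10 + 18 + 11 + 21 + 15 + 17 + 22 + 11 + 13 + 20 + 12 + 10 + 17 + 16 + 12 + 12 + 17) / 20 = 295 / 20 = 14.7500
UCL = c̄ + 3√c̄ = 14.7500 + 3 × √14.7500 = 14.7500 + 3 × 3.8406 = 26.2717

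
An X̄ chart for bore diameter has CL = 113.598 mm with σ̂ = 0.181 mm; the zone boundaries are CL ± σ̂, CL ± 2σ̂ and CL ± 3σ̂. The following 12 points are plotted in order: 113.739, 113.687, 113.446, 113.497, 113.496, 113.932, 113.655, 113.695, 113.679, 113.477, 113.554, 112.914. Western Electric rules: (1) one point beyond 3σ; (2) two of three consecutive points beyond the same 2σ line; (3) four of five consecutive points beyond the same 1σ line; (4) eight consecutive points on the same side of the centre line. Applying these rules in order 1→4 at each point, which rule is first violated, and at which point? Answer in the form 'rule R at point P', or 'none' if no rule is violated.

rule 1 at point 12

Zone of each point (C = within 1σ̂, B = 1σ̂–2σ̂, A = 2σ̂–3σ̂, * = beyond 3σ̂; sign = side of CL): 1:+C, 2:+C, 3:-C, 4:-C, 5:-C, 6:+B, 7:+C, 8:+C, 9:+C, 10:-C, 11:-C, 12:-*
Rule 1 (one point beyond the 3σ limits) is satisfied at point 12.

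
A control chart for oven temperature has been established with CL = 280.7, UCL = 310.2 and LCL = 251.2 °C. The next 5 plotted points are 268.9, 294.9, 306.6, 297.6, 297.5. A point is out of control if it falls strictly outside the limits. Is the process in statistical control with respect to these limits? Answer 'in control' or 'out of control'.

in control

All 5 points lie within [251.2, 310.2].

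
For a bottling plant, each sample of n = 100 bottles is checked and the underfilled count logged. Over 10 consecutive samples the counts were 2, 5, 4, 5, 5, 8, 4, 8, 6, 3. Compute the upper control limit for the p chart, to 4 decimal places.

0.1154

p̄ = Σdᵢ / (k·n) = 50 / (10 × 100) = 0.05000
UCL = p̄ + 3·√(p̄(1−p̄)/n) = 0.05000 + 3 × √(0.05000×0.95000/100) = 0.05000 + 3 × 0.02179 = 0.11538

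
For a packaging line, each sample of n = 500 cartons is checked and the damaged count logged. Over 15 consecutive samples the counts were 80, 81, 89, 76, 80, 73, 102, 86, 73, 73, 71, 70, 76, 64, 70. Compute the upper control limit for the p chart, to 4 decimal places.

0.2038

p̄ = Σdᵢ / (k·n) = 1164 / (15 × 500) = 0.15520
UCL = p̄ + 3·√(p̄(1−p̄)/n) = 0.15520 + 3 × √(0.15520×0.84480/500) = 0.15520 + 3 × 0.01619 = 0.20378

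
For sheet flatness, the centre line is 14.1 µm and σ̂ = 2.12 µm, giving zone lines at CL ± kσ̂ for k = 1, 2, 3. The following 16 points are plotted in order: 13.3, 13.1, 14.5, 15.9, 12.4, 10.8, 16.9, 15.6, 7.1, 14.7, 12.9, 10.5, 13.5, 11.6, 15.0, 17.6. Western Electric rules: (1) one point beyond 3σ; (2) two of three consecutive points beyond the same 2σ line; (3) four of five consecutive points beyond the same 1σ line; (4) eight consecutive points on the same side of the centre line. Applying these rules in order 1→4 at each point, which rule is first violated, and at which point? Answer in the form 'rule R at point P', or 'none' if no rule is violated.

Zone of each point (C = within 1σ̂, B = 1σ̂–2σ̂, A = 2σ̂–3σ̂, * = beyond 3σ̂; sign = side of CL): 1:-C, 2:-C, 3:+C, 4:+C, 5:-C, 6:-B, 7:+B, 8:+C, 9:-*, 10:+C, 11:-C, 12:-B, 13:-C, 14:-B, 15:+C, 16:+B
Rule 1 (one point beyond the 3σ limits) is satisfied at point 9.

rule 1 at point 9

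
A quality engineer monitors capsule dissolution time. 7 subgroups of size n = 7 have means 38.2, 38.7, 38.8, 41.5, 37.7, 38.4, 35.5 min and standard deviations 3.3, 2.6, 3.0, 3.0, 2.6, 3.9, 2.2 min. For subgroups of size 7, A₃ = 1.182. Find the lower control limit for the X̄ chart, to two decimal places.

X̄̄ = (38.2 + 38.7 + 38.8 + 41.5 + 37.7 + 38.4 + 35.5) / 7 = 38.4000
s̄ = (3.3 + 2.6 + 3.0 + 3.0 + 2.6 + 3.9 + 2.2) / 7 = 2.9429
LCL = X̄̄ − A₃·s̄ = 38.4000 − 1.182 × 2.9429 = 34.9215

34.92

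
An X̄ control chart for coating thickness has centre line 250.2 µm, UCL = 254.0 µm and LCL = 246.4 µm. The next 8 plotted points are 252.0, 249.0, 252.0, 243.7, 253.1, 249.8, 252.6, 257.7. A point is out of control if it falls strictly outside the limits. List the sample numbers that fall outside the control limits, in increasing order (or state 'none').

4, 8

Compare each point to [246.4, 254.0]: sample 4 = 243.7 < LCL; sample 8 = 257.7 > UCL.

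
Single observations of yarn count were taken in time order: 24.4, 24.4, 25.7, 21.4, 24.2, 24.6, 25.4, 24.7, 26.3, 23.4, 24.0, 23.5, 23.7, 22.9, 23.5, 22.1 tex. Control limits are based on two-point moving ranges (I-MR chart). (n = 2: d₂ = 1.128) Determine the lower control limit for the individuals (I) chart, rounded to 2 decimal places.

X̄ = (24.4 + 24.4 + 25.7 + 21.4 + 24.2 + 24.6 + 25.4 + 24.7 + 26.3 + 23.4 + 24.0 + 23.5 + 23.7 + 22.9 + 23.5 + 22.1) / 16 = 24.0125
Moving ranges: 0.0, 1.3, 4.3, 2.8, 0.4, 0.8, 0.7, 1.6, 2.9, 0.6, 0.5, 0.2, 0.8, 0.6, 1.4; M̄R̄ = 18.9000 / 15 = 1.2600
LCL = X̄ − 3·M̄R̄/d₂ = 24.0125 − 3 × 1.2600 / 1.128 = 20.6614

20.66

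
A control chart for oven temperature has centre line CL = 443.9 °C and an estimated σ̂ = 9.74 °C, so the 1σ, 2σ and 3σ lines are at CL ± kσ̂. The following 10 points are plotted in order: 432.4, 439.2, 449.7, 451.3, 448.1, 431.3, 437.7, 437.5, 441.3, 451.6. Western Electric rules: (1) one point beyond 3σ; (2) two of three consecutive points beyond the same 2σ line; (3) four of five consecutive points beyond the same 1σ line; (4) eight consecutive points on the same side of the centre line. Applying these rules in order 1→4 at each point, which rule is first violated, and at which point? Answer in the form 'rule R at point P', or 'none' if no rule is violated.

Zone of each point (C = within 1σ̂, B = 1σ̂–2σ̂, A = 2σ̂–3σ̂, * = beyond 3σ̂; sign = side of CL): 1:-B, 2:-C, 3:+C, 4:+C, 5:+C, 6:-B, 7:-C, 8:-C, 9:-C, 10:+C
No rule fires across all 10 points.

none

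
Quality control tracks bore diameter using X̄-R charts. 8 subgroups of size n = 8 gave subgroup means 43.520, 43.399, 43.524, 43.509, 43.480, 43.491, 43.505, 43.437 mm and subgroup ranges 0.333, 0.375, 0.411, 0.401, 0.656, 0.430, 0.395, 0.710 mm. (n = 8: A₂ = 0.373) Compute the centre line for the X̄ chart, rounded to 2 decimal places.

43.48

X̄̄ = (43.520 + 43.399 + 43.524 + 43.509 + 43.480 + 43.491 + 43.505 + 43.437) / 8 = 347.8650 / 8 = 43.4831
CL = X̄̄ = 43.4831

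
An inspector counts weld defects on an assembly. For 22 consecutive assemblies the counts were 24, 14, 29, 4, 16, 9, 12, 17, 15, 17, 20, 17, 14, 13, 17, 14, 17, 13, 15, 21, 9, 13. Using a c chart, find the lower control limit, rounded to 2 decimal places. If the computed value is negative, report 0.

3.66

c̄ = (24 + 14 + 29 + 4 + 16 + 9 + 12 + 17 + 15 + 17 + 20 + 17 + 14 + 13 + 17 + 14 + 17 + 13 + 15 + 21 + 9 + 13) / 22 = 340 / 22 = 15.4545
LCL = c̄ − 3√c̄ = 15.4545 − 3 × 3.9312 = 3.6609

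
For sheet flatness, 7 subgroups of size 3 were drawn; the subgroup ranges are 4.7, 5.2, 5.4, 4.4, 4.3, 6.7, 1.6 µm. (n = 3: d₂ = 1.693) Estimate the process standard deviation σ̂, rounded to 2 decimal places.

R̄ = (4.7 + 5.2 + 5.4 + 4.4 + 4.3 + 6.7 + 1.6) / 7 = 4.6143
σ̂ = R̄ / d₂ = 4.6143 / 1.693 = 2.7255

2.73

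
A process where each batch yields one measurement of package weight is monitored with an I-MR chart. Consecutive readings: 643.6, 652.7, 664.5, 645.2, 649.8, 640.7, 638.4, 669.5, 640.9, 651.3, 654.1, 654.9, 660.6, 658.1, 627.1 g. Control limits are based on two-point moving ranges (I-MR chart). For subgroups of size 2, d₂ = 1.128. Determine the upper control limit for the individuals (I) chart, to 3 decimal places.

X̄ = (643.6 + 652.7 + 664.5 + 645.2 + 649.8 + 640.7 + 638.4 + 669.5 + 640.9 + 651.3 + 654.1 + 654.9 + 660.6 + 658.1 + 627.1) / 15 = 650.0933
Moving ranges: 9.1, 11.8, 19.3, 4.6, 9.1, 2.3, 31.1, 28.6, 10.4, 2.8, 0.8, 5.7, 2.5, 31.0; M̄R̄ = 169.1000 / 14 = 12.0786
UCL = X̄ + 3·M̄R̄/d₂ = 650.0933 + 3 × 12.0786 / 1.128 = 682.2172

682.217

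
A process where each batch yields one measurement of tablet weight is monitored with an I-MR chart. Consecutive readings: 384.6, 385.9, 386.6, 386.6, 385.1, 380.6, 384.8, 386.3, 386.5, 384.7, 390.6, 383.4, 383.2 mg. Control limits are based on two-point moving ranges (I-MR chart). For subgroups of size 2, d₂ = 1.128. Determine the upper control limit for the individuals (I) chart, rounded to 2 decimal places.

391.73

X̄ = (384.6 + 385.9 + 386.6 + 386.6 + 385.1 + 380.6 + 384.8 + 386.3 + 386.5 + 384.7 + 390.6 + 383.4 + 383.2) / 13 = 385.3000
Moving ranges: 1.3, 0.7, 0.0, 1.5, 4.5, 4.2, 1.5, 0.2, 1.8, 5.9, 7.2, 0.2; M̄R̄ = 29.0000 / 12 = 2.4167
UCL = X̄ + 3·M̄R̄/d₂ = 385.3000 + 3 × 2.4167 / 1.128 = 391.7273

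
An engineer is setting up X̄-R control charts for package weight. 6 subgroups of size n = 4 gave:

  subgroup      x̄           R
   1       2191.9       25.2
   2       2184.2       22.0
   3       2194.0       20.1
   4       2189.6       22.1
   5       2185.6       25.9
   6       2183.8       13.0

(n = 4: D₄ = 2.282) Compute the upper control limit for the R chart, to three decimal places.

48.797

R̄ = (25.2 + 22.0 + 20.1 + 22.1 + 25.9 + 13.0) / 6 = 128.3000 / 6 = 21.3833
UCL_R = D₄·R̄ = 2.282 × 21.3833 = 48.7968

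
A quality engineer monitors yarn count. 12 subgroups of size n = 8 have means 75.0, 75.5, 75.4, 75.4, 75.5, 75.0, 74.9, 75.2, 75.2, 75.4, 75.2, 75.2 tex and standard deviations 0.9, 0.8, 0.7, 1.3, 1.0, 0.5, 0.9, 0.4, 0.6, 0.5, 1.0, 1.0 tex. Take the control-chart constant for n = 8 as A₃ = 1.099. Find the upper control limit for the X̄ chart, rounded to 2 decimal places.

76.12

X̄̄ = (75.0 + 75.5 + 75.4 + 75.4 + 75.5 + 75.0 + 74.9 + 75.2 + 75.2 + 75.4 + 75.2 + 75.2) / 12 = 75.2417
s̄ = (0.9 + 0.8 + 0.7 + 1.3 + 1.0 + 0.5 + 0.9 + 0.4 + 0.6 + 0.5 + 1.0 + 1.0) / 12 = 0.8000
UCL = X̄̄ + A₃·s̄ = 75.2417 + 1.099 × 0.8000 = 76.1209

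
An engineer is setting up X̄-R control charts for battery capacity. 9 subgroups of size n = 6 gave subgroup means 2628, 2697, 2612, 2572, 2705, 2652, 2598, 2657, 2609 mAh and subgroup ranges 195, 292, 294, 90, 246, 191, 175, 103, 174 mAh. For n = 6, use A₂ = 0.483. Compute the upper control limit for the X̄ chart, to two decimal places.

2731.12

X̄̄ = (2628 + 2697 + 2612 + 2572 + 2705 + 2652 + 2598 + 2657 + 2609) / 9 = 23730.0000 / 9 = 2636.6667
R̄ = (195 + 292 + 294 + 90 + 246 + 191 + 175 + 103 + 174) / 9 = 1760.0000 / 9 = 195.5556
UCL = X̄̄ + A₂·R̄ = 2636.6667 + 0.483 × 195.5556 = 2731.1200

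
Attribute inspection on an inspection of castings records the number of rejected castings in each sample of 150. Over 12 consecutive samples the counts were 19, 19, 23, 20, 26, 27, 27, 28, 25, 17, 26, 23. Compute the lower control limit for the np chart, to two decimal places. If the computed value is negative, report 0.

10.02

p̄ = Σdᵢ / (k·n) = 280 / (12 × 150) = 0.15556
LCL = np̄ − 3·√(np̄(1−p̄)) = 23.3333 − 3 × 4.4389 = 10.0167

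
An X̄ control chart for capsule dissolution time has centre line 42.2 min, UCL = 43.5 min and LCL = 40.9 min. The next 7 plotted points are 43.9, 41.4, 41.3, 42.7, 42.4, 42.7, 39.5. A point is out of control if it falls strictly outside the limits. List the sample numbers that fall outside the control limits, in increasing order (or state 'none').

Compare each point to [40.9, 43.5]: sample 1 = 43.9 > UCL; sample 7 = 39.5 < LCL.

1, 7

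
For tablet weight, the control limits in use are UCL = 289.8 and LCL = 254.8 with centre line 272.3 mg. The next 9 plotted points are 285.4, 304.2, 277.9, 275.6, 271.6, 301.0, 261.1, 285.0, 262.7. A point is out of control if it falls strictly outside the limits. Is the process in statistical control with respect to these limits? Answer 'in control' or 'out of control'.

Compare each point to [254.8, 289.8]: sample 2 = 304.2 > UCL; sample 6 = 301.0 > UCL.

out of control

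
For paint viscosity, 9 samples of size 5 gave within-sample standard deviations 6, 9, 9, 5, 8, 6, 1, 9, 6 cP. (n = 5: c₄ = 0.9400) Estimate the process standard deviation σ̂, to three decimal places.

6.974

s̄ = (6 + 9 + 9 + 5 + 8 + 6 + 1 + 9 + 6) / 9 = 6.5556
σ̂ = s̄ / c₄ = 6.5556 / 0.9400 = 6.9740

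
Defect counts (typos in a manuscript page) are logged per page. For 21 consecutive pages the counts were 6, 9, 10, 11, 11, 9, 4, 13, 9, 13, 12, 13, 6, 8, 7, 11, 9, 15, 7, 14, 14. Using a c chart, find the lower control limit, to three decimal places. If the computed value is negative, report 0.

0.538

c̄ = (6 + 9 + 10 + 11 + 11 + 9 + 4 + 13 + 9 + 13 + 12 + 13 + 6 + 8 + 7 + 11 + 9 + 15 + 7 + 14 + 14) / 21 = 211 / 21 = 10.0476
LCL = c̄ − 3√c̄ = 10.0476 − 3 × 3.1698 = 0.5382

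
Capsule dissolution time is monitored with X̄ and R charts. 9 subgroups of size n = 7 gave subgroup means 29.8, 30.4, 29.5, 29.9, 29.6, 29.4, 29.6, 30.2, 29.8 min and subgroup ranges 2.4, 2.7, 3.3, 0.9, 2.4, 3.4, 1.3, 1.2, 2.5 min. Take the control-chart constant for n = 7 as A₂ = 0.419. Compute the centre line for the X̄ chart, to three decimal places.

29.800

X̄̄ = (29.8 + 30.4 + 29.5 + 29.9 + 29.6 + 29.4 + 29.6 + 30.2 + 29.8) / 9 = 268.2000 / 9 = 29.8000
CL = X̄̄ = 29.8000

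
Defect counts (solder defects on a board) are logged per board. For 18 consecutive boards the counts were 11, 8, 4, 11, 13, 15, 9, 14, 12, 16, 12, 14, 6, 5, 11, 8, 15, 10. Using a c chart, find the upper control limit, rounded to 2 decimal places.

c̄ = (11 + 8 + 4 + 11 + 13 + 15 + 9 + 14 + 12 + 16 + 12 + 14 + 6 + 5 + 11 + 8 + 15 + 10) / 18 = 194 / 18 = 10.7778
UCL = c̄ + 3√c̄ = 10.7778 + 3 × √10.7778 = 10.7778 + 3 × 3.2830 = 20.6266

20.63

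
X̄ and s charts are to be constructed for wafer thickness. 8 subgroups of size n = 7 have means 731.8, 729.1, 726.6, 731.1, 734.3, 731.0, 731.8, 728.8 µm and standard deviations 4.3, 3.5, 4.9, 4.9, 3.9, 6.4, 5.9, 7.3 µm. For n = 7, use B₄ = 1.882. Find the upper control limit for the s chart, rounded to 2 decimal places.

9.67

s̄ = (4.3 + 3.5 + 4.9 + 4.9 + 3.9 + 6.4 + 5.9 + 7.3) / 8 = 5.1375
UCL_s = B₄·s̄ = 1.882 × 5.1375 = 9.6688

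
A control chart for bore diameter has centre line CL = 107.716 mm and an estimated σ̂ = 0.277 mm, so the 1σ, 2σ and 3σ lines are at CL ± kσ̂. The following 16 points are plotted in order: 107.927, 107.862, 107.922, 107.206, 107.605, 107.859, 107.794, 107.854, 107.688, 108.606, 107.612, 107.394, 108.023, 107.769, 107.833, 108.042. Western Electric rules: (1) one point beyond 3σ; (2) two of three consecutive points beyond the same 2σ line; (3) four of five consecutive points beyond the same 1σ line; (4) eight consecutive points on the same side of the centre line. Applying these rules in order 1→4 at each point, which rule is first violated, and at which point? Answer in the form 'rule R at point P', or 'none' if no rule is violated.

Zone of each point (C = within 1σ̂, B = 1σ̂–2σ̂, A = 2σ̂–3σ̂, * = beyond 3σ̂; sign = side of CL): 1:+C, 2:+C, 3:+C, 4:-B, 5:-C, 6:+C, 7:+C, 8:+C, 9:-C, 10:+*, 11:-C, 12:-B, 13:+B, 14:+C, 15:+C, 16:+B
Rule 1 (one point beyond the 3σ limits) is satisfied at point 10.

rule 1 at point 10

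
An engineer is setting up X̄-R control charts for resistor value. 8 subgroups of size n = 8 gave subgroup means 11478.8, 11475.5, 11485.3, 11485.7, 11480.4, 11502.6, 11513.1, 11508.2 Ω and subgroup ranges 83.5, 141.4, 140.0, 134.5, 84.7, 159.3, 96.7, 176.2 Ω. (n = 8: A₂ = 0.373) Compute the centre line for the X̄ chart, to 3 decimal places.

11491.200

X̄̄ = (11478.8 + 11475.5 + 11485.3 + 11485.7 + 11480.4 + 11502.6 + 11513.1 + 11508.2) / 8 = 91929.6000 / 8 = 11491.2000
CL = X̄̄ = 11491.2000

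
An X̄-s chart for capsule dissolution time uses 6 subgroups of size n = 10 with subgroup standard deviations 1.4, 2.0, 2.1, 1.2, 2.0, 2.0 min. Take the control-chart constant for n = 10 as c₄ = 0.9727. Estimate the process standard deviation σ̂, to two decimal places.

s̄ = (1.4 + 2.0 + 2.1 + 1.2 + 2.0 + 2.0) / 6 = 1.7833
σ̂ = s̄ / c₄ = 1.7833 / 0.9727 = 1.8334

1.83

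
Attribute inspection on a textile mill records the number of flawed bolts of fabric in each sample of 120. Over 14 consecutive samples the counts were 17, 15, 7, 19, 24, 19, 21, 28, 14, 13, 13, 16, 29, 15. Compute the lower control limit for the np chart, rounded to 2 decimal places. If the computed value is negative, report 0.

6.16

p̄ = Σdᵢ / (k·n) = 250 / (14 × 120) = 0.14881
LCL = np̄ − 3·√(np̄(1−p̄)) = 17.8571 − 3 × 3.8987 = 6.1611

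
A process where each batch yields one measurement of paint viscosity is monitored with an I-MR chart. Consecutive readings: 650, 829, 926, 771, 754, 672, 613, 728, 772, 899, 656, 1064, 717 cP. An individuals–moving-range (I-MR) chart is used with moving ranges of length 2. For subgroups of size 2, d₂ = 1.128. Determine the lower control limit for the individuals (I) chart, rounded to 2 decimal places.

358.04

X̄ = (650 + 829 + 926 + 771 + 754 + 672 + 613 + 728 + 772 + 899 + 656 + 1064 + 717) / 13 = 773.1538
Moving ranges: 179, 97, 155, 17, 82, 59, 115, 44, 127, 243, 408, 347; M̄R̄ = 1873.0000 / 12 = 156.0833
LCL = X̄ − 3·M̄R̄/d₂ = 773.1538 − 3 × 156.0833 / 1.128 = 358.0386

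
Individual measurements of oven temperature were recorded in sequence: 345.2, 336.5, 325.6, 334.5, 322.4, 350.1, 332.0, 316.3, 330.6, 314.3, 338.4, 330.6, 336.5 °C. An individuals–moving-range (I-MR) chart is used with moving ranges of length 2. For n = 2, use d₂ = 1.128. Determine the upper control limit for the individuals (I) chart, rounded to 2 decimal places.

369.56

X̄ = (345.2 + 336.5 + 325.6 + 334.5 + 322.4 + 350.1 + 332.0 + 316.3 + 330.6 + 314.3 + 338.4 + 330.6 + 336.5) / 13 = 331.7692
Moving ranges: 8.7, 10.9, 8.9, 12.1, 27.7, 18.1, 15.7, 14.3, 16.3, 24.1, 7.8, 5.9; M̄R̄ = 170.5000 / 12 = 14.2083
UCL = X̄ + 3·M̄R̄/d₂ = 331.7692 + 3 × 14.2083 / 1.128 = 369.5574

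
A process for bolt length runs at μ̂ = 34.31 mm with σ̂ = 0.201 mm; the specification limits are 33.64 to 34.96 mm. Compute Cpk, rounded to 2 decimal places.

1.08

Cpu = (USL − μ̂) / (3σ̂) = (34.96 − 34.31) / (3 × 0.201) = 1.0779; Cpl = (μ̂ − LSL) / (3σ̂) = (34.31 − 33.64) / (3 × 0.201) = 1.1111; Cpk = min(Cpu, Cpl) = 1.0779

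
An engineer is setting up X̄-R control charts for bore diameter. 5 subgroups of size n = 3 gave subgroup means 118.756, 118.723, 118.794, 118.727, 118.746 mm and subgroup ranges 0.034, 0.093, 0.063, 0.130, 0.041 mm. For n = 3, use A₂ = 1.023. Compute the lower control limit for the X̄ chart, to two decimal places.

118.68

X̄̄ = (118.756 + 118.723 + 118.794 + 118.727 + 118.746) / 5 = 593.7460 / 5 = 118.7492
R̄ = (0.034 + 0.093 + 0.063 + 0.130 + 0.041) / 5 = 0.3610 / 5 = 0.0722
LCL = X̄̄ − A₂·R̄ = 118.7492 − 1.023 × 0.0722 = 118.6753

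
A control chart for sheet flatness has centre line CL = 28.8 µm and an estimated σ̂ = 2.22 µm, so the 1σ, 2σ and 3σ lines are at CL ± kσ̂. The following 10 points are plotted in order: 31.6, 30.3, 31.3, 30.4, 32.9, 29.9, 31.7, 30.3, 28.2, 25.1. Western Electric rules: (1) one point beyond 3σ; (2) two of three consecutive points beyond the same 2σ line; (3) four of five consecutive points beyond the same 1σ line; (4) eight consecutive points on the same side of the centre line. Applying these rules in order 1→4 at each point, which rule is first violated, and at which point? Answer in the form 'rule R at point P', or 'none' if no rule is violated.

rule 4 at point 8

Zone of each point (C = within 1σ̂, B = 1σ̂–2σ̂, A = 2σ̂–3σ̂, * = beyond 3σ̂; sign = side of CL): 1:+B, 2:+C, 3:+B, 4:+C, 5:+B, 6:+C, 7:+B, 8:+C, 9:-C, 10:-B
Rule 4 (eight consecutive points on the same side of the centre line) is satisfied at point 8.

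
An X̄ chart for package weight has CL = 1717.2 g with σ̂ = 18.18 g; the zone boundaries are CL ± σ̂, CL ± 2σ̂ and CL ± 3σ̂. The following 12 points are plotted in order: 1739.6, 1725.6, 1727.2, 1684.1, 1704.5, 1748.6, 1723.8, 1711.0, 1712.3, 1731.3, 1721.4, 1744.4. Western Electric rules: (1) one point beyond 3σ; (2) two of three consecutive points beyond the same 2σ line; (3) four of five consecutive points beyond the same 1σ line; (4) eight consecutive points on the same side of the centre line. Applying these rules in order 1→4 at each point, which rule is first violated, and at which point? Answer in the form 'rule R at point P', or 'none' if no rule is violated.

Zone of each point (C = within 1σ̂, B = 1σ̂–2σ̂, A = 2σ̂–3σ̂, * = beyond 3σ̂; sign = side of CL): 1:+B, 2:+C, 3:+C, 4:-B, 5:-C, 6:+B, 7:+C, 8:-C, 9:-C, 10:+C, 11:+C, 12:+B
No rule fires across all 12 points.

none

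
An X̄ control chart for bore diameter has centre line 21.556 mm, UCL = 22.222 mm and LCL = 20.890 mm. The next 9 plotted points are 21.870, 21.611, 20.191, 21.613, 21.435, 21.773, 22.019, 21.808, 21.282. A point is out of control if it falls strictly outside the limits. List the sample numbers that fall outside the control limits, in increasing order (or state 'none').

3

Compare each point to [20.890, 22.222]: sample 3 = 20.191 < LCL.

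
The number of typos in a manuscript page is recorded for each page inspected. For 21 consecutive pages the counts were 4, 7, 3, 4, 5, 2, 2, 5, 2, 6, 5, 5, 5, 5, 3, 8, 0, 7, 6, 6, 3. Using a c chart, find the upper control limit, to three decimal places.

10.742

c̄ = (4 + 7 + 3 + 4 + 5 + 2 + 2 + 5 + 2 + 6 + 5 + 5 + 5 + 5 + 3 + 8 + 0 + 7 + 6 + 6 + 3) / 21 = 93 / 21 = 4.4286
UCL = c̄ + 3√c̄ = 4.4286 + 3 × √4.4286 = 4.4286 + 3 × 2.1044 = 10.7418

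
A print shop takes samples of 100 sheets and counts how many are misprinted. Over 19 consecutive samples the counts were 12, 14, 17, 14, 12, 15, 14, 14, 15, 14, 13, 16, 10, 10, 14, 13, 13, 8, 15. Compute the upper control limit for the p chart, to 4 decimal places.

p̄ = Σdᵢ / (k·n) = 253 / (19 × 100) = 0.13316
UCL = p̄ + 3·√(p̄(1−p̄)/n) = 0.13316 + 3 × √(0.13316×0.86684/100) = 0.13316 + 3 × 0.03397 = 0.23508

0.2351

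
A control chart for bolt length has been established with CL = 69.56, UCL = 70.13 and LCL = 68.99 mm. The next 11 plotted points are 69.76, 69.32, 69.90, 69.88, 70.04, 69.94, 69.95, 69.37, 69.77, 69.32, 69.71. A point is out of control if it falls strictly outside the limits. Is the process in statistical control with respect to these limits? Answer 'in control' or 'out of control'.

in control

All 11 points lie within [68.99, 70.13].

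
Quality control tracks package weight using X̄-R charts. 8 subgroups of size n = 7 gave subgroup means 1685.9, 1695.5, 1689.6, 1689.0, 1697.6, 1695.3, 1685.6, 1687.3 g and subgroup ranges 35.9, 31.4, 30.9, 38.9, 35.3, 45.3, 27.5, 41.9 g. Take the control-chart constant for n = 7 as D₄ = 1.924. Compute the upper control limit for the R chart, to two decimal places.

69.05

R̄ = (35.9 + 31.4 + 30.9 + 38.9 + 35.3 + 45.3 + 27.5 + 41.9) / 8 = 287.1000 / 8 = 35.8875
UCL_R = D₄·R̄ = 1.924 × 35.8875 = 69.0475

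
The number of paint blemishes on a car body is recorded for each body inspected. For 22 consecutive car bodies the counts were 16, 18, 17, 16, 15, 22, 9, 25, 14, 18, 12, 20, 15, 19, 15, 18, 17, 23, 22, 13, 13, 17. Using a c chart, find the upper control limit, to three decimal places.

c̄ = (16 + 18 + 17 + 16 + 15 + 22 + 9 + 25 + 14 + 18 + 12 + 20 + 15 + 19 + 15 + 18 + 17 + 23 + 22 + 13 + 13 + 17) / 22 = 374 / 22 = 17.0000
UCL = c̄ + 3√c̄ = 17.0000 + 3 × √17.0000 = 17.0000 + 3 × 4.1231 = 29.3693

29.369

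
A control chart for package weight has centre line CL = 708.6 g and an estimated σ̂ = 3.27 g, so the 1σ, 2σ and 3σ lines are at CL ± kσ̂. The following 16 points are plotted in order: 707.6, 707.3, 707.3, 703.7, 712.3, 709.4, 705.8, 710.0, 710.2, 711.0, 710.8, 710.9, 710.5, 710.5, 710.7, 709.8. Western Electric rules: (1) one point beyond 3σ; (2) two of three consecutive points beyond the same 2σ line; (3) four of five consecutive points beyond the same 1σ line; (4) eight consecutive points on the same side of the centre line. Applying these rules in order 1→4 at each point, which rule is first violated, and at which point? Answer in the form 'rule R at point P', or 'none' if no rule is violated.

rule 4 at point 15

Zone of each point (C = within 1σ̂, B = 1σ̂–2σ̂, A = 2σ̂–3σ̂, * = beyond 3σ̂; sign = side of CL): 1:-C, 2:-C, 3:-C, 4:-B, 5:+B, 6:+C, 7:-C, 8:+C, 9:+C, 10:+C, 11:+C, 12:+C, 13:+C, 14:+C, 15:+C, 16:+C
Rule 4 (eight consecutive points on the same side of the centre line) is satisfied at point 15.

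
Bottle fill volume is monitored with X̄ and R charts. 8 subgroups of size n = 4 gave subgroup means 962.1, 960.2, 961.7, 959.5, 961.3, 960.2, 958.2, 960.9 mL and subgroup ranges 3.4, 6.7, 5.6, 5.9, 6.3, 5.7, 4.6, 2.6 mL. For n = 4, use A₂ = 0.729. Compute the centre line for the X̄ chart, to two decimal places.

X̄̄ = (962.1 + 960.2 + 961.7 + 959.5 + 961.3 + 960.2 + 958.2 + 960.9) / 8 = 7684.1000 / 8 = 960.5125
CL = X̄̄ = 960.5125

960.51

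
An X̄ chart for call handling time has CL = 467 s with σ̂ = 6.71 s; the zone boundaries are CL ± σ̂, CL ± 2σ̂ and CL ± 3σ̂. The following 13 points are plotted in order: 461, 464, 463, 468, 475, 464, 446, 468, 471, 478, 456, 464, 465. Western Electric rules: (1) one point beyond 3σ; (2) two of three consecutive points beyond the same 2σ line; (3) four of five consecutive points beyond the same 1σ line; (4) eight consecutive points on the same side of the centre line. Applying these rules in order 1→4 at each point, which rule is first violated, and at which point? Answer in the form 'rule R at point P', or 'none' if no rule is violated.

Zone of each point (C = within 1σ̂, B = 1σ̂–2σ̂, A = 2σ̂–3σ̂, * = beyond 3σ̂; sign = side of CL): 1:-C, 2:-C, 3:-C, 4:+C, 5:+B, 6:-C, 7:-*, 8:+C, 9:+C, 10:+B, 11:-B, 12:-C, 13:-C
Rule 1 (one point beyond the 3σ limits) is satisfied at point 7.

rule 1 at point 7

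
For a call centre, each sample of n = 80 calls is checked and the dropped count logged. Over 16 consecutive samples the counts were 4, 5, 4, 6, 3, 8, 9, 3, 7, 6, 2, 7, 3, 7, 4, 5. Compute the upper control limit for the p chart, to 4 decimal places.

p̄ = Σdᵢ / (k·n) = 83 / (16 × 80) = 0.06484
UCL = p̄ + 3·√(p̄(1−p̄)/n) = 0.06484 + 3 × √(0.06484×0.93516/80) = 0.06484 + 3 × 0.02753 = 0.14744

0.1474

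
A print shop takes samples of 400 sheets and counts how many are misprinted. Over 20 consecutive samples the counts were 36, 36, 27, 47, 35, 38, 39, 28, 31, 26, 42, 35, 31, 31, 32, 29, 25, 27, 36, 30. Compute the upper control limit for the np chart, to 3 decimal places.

49.569

p̄ = Σdᵢ / (k·n) = 661 / (20 × 400) = 0.08263
UCL = np̄ + 3·√(np̄(1−p̄)) = 33.0500 + 3 × √(33.0500×0.91738) = 33.0500 + 3 × 5.5063 = 49.5689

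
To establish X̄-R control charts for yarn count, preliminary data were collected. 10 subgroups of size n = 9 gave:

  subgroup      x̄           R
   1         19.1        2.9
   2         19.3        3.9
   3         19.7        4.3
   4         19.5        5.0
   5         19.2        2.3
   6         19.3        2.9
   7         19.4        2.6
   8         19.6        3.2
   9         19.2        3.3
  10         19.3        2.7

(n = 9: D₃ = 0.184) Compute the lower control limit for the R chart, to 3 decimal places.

R̄ = (2.9 + 3.9 + 4.3 + 5.0 + 2.3 + 2.9 + 2.6 + 3.2 + 3.3 + 2.7) / 10 = 33.1000 / 10 = 3.3100
LCL_R = D₃·R̄ = 0.184 × 3.3100 = 0.6090

0.609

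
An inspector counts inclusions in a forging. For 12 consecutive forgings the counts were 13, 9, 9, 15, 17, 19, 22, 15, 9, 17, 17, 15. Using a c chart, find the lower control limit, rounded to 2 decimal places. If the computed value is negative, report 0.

3.23

c̄ = (13 + 9 + 9 + 15 + 17 + 19 + 22 + 15 + 9 + 17 + 17 + 15) / 12 = 177 / 12 = 14.7500
LCL = c̄ − 3√c̄ = 14.7500 − 3 × 3.8406 = 3.2283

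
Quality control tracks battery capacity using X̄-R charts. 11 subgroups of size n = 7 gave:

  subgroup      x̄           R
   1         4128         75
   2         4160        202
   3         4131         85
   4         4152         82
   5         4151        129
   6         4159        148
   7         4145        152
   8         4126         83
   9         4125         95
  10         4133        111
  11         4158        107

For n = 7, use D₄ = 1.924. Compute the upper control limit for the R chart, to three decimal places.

R̄ = (75 + 202 + 85 + 82 + 129 + 148 + 152 + 83 + 95 + 111 + 107) / 11 = 1269.0000 / 11 = 115.3636
UCL_R = D₄·R̄ = 1.924 × 115.3636 = 221.9596

221.960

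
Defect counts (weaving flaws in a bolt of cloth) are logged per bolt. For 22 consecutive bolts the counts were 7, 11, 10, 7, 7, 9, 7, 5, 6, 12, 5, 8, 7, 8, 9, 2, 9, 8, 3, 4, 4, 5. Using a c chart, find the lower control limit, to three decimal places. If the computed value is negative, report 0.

c̄ = (7 + 11 + 10 + 7 + 7 + 9 + 7 + 5 + 6 + 12 + 5 + 8 + 7 + 8 + 9 + 2 + 9 + 8 + 3 + 4 + 4 + 5) / 22 = 153 / 22 = 6.9545
LCL = c̄ − 3√c̄ = 6.9545 − 3 × 2.6371 = -0.9569 → 0 (cannot be negative)

0.000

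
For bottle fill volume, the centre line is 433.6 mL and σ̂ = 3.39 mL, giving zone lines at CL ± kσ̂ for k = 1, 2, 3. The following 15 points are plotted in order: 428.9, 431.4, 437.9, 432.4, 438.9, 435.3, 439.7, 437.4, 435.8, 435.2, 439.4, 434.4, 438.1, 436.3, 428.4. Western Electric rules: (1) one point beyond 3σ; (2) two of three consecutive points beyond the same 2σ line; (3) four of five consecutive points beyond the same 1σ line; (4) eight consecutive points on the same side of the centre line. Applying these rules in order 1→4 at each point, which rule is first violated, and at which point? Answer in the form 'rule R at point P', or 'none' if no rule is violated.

rule 4 at point 12

Zone of each point (C = within 1σ̂, B = 1σ̂–2σ̂, A = 2σ̂–3σ̂, * = beyond 3σ̂; sign = side of CL): 1:-B, 2:-C, 3:+B, 4:-C, 5:+B, 6:+C, 7:+B, 8:+B, 9:+C, 10:+C, 11:+B, 12:+C, 13:+B, 14:+C, 15:-B
Rule 4 (eight consecutive points on the same side of the centre line) is satisfied at point 12.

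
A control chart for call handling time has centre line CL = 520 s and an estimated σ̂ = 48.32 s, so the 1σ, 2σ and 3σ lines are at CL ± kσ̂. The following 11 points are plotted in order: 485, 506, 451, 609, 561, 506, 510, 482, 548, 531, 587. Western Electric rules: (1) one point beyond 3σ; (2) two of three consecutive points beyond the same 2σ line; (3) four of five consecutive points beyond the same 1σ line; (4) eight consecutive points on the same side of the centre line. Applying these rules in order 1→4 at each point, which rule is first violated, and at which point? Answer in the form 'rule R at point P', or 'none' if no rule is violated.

Zone of each point (C = within 1σ̂, B = 1σ̂–2σ̂, A = 2σ̂–3σ̂, * = beyond 3σ̂; sign = side of CL): 1:-C, 2:-C, 3:-B, 4:+B, 5:+C, 6:-C, 7:-C, 8:-C, 9:+C, 10:+C, 11:+B
No rule fires across all 11 points.

none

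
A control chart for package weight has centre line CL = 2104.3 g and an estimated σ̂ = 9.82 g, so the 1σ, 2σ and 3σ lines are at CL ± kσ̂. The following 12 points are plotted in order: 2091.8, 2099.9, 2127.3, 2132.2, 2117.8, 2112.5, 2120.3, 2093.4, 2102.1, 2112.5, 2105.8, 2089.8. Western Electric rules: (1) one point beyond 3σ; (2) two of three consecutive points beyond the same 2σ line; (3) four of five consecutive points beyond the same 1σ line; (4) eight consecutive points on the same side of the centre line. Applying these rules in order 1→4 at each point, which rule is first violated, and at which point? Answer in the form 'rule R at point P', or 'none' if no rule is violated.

rule 2 at point 4

Zone of each point (C = within 1σ̂, B = 1σ̂–2σ̂, A = 2σ̂–3σ̂, * = beyond 3σ̂; sign = side of CL): 1:-B, 2:-C, 3:+A, 4:+A, 5:+B, 6:+C, 7:+B, 8:-B, 9:-C, 10:+C, 11:+C, 12:-B
Rule 2 (two of three consecutive points beyond the same 2σ limit) is satisfied at point 4.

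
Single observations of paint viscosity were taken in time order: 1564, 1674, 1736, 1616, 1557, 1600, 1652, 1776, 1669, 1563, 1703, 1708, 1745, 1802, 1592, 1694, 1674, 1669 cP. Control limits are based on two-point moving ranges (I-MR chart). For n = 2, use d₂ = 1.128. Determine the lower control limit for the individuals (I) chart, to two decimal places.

1453.72

X̄ = (1564 + 1674 + 1736 + 1616 + 1557 + 1600 + 1652 + 1776 + 1669 + 1563 + 1703 + 1708 + 1745 + 1802 + 1592 + 1694 + 1674 + 1669) / 18 = 1666.3333
Moving ranges: 110, 62, 120, 59, 43, 52, 124, 107, 106, 140, 5, 37, 57, 210, 102, 20, 5; M̄R̄ = 1359.0000 / 17 = 79.9412
LCL = X̄ − 3·M̄R̄/d₂ = 1666.3333 − 3 × 79.9412 / 1.128 = 1453.7238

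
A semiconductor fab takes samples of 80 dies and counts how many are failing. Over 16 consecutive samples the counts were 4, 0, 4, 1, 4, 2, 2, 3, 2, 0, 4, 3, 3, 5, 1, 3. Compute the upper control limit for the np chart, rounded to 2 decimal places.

p̄ = Σdᵢ / (k·n) = 41 / (16 × 80) = 0.03203
UCL = np̄ + 3·√(np̄(1−p̄)) = 2.5625 + 3 × √(2.5625×0.96797) = 2.5625 + 3 × 1.5749 = 7.2873

7.29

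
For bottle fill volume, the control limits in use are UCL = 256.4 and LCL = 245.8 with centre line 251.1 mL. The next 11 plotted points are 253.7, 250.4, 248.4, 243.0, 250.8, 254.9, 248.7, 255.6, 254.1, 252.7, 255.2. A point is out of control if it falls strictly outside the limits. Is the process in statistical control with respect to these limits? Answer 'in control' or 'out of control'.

out of control

Compare each point to [245.8, 256.4]: sample 4 = 243.0 < LCL.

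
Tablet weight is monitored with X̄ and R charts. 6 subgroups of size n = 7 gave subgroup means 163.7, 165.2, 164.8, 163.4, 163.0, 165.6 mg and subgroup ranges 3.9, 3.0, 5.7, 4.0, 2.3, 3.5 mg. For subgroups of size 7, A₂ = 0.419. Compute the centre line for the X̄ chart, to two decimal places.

164.28

X̄̄ = (163.7 + 165.2 + 164.8 + 163.4 + 163.0 + 165.6) / 6 = 985.7000 / 6 = 164.2833
CL = X̄̄ = 164.2833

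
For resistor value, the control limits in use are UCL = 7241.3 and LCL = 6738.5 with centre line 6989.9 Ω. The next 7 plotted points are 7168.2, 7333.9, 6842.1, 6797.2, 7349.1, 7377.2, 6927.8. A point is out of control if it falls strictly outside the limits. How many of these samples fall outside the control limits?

3

Compare each point to [6738.5, 7241.3]: sample 2 = 7333.9 > UCL; sample 5 = 7349.1 > UCL; sample 6 = 7377.2 > UCL.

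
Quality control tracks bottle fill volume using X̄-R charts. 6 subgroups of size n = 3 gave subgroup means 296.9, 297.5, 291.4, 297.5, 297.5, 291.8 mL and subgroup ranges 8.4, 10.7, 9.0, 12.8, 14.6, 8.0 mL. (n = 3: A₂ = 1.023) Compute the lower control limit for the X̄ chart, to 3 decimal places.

284.607

X̄̄ = (296.9 + 297.5 + 291.4 + 297.5 + 297.5 + 291.8) / 6 = 1772.6000 / 6 = 295.4333
R̄ = (8.4 + 10.7 + 9.0 + 12.8 + 14.6 + 8.0) / 6 = 63.5000 / 6 = 10.5833
LCL = X̄̄ − A₂·R̄ = 295.4333 − 1.023 × 10.5833 = 284.6066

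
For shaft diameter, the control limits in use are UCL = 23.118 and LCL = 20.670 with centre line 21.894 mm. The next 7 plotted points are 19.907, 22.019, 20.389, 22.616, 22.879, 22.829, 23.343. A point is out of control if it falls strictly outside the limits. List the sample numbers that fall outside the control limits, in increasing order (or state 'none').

Compare each point to [20.670, 23.118]: sample 1 = 19.907 < LCL; sample 3 = 20.389 < LCL; sample 7 = 23.343 > UCL.

1, 3, 7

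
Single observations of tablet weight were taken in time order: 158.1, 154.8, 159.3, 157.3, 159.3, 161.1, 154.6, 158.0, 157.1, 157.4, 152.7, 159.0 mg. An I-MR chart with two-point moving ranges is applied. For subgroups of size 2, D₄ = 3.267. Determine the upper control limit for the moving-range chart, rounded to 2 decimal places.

10.60

Moving ranges: 3.3, 4.5, 2.0, 2.0, 1.8, 6.5, 3.4, 0.9, 0.3, 4.7, 6.3; M̄R̄ = 35.7000 / 11 = 3.2455
UCL_MR = D₄·M̄R̄ = 3.267 × 3.2455 = 10.6029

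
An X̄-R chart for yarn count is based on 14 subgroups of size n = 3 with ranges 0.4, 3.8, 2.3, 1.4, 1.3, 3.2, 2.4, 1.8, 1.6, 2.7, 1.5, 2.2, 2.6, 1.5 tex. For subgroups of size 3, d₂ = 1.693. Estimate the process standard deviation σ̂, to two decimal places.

R̄ = (0.4 + 3.8 + 2.3 + 1.4 + 1.3 + 3.2 + 2.4 + 1.8 + 1.6 + 2.7 + 1.5 + 2.2 + 2.6 + 1.5) / 14 = 2.0500
σ̂ = R̄ / d₂ = 2.0500 / 1.693 = 1.2109

1.21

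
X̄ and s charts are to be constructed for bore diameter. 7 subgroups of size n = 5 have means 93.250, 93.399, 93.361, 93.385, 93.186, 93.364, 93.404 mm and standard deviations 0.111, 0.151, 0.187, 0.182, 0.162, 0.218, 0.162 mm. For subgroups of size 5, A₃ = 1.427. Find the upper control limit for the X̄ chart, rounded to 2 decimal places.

X̄̄ = (93.250 + 93.399 + 93.361 + 93.385 + 93.186 + 93.364 + 93.404) / 7 = 93.3356
s̄ = (0.111 + 0.151 + 0.187 + 0.182 + 0.162 + 0.218 + 0.162) / 7 = 0.1676
UCL = X̄̄ + A₃·s̄ = 93.3356 + 1.427 × 0.1676 = 93.5747

93.57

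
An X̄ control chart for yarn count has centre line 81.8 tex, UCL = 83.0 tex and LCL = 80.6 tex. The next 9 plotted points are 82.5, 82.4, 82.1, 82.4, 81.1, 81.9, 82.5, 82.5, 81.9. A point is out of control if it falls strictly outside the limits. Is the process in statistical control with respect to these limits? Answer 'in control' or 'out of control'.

in control

All 9 points lie within [80.6, 83.0].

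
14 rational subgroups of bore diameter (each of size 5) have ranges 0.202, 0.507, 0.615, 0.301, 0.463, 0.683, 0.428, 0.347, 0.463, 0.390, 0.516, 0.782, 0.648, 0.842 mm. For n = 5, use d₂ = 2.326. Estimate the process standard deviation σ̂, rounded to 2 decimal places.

R̄ = (0.202 + 0.507 + 0.615 + 0.301 + 0.463 + 0.683 + 0.428 + 0.347 + 0.463 + 0.390 + 0.516 + 0.782 + 0.648 + 0.842) / 14 = 0.5134
σ̂ = R̄ / d₂ = 0.5134 / 2.326 = 0.2207

0.22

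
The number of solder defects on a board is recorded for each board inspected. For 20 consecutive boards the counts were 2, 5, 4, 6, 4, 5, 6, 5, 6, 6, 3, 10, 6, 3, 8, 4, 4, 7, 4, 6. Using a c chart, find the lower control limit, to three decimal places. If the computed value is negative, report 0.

c̄ = (2 + 5 + 4 + 6 + 4 + 5 + 6 + 5 + 6 + 6 + 3 + 10 + 6 + 3 + 8 + 4 + 4 + 7 + 4 + 6) / 20 = 104 / 20 = 5.2000
LCL = c̄ − 3√c̄ = 5.2000 − 3 × 2.2804 = -1.6411 → 0 (cannot be negative)

0.000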